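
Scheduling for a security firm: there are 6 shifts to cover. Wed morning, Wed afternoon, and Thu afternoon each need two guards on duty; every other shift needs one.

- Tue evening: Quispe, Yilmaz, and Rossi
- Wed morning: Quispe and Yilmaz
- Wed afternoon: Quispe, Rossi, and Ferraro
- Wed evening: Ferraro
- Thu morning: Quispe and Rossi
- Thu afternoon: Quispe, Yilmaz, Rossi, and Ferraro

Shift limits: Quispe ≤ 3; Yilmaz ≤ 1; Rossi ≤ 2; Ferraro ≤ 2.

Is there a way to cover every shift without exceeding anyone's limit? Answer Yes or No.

Total capacity is 3+1+2+2 = 8 but 9 worker-slots are needed — infeasible.

No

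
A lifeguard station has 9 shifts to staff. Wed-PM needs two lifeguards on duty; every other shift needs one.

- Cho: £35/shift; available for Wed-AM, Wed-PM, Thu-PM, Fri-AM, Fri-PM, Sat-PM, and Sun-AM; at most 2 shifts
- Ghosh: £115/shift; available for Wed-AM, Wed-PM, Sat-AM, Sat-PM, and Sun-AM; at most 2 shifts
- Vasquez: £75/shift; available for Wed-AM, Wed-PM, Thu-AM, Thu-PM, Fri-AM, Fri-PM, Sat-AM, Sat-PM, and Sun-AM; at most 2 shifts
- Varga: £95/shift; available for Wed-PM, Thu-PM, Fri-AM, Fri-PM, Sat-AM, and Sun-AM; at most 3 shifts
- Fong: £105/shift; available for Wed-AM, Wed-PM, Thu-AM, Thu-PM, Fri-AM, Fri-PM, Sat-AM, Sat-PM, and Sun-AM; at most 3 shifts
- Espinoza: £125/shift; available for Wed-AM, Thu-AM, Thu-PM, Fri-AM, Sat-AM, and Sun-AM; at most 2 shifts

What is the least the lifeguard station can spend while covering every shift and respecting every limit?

Picking the cheapest available lifeguard for each shift independently would cost £470, but that ignores the shift limits.
An optimal schedule: Wed-AM→Vasquez, Wed-PM→Varga+Fong, Thu-AM→Vasquez, Thu-PM→Varga, Fri-AM→Varga, Fri-PM→Cho, Sat-AM→Fong, Sat-PM→Cho, Sun-AM→Fong.
Total: 75 + 95 + 105 + 75 + 95 + 95 + 35 + 105 + 35 + 105 = £820.

£820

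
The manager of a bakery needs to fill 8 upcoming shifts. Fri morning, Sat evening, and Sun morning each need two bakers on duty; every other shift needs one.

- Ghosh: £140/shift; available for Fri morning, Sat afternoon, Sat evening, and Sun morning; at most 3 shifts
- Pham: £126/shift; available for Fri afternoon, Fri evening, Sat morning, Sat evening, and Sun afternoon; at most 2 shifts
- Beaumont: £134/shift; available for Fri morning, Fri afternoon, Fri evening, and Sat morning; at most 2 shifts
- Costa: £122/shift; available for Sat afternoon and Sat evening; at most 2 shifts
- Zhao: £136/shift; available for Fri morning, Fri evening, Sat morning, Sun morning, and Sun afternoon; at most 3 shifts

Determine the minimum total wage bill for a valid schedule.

Sun morning can only be covered by Ghosh and Zhao, so that assignment is forced.
Picking the cheapest available baker for each shift independently would cost £1420, but that ignores the shift limits.
An optimal schedule: Fri morning→Beaumont+Zhao, Fri afternoon→Pham, Fri evening→Beaumont, Sat morning→Zhao, Sat afternoon→Costa, Sat evening→Costa+Ghosh, Sun morning→Zhao+Ghosh, Sun afternoon→Pham.
Total: 134 + 136 + 126 + 134 + 136 + 122 + 122 + 140 + 136 + 140 + 126 = £1452.

£1452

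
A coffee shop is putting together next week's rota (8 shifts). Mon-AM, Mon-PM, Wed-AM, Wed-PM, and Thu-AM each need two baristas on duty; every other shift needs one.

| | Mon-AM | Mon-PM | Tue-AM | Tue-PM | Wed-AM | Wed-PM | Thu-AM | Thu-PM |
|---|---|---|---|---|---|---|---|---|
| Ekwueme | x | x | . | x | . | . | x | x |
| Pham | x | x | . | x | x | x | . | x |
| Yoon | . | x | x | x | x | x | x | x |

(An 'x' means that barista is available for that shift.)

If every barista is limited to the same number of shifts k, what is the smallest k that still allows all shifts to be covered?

With 3 baristas and 13 worker-slots to fill, someone must work at least ⌈13/3⌉ = 5 shifts, so k ≥ 5.
k = 5 works: Mon-AM→Ekwueme+Pham, Mon-PM→Ekwueme+Pham, Tue-AM→Yoon, Tue-PM→Ekwueme, Wed-AM→Pham+Yoon, Wed-PM→Pham+Yoon, Thu-AM→Ekwueme+Yoon, Thu-PM→Ekwueme.
Loads: Ekwueme 5, Pham 4, Yoon 4 — all ≤ 5.

5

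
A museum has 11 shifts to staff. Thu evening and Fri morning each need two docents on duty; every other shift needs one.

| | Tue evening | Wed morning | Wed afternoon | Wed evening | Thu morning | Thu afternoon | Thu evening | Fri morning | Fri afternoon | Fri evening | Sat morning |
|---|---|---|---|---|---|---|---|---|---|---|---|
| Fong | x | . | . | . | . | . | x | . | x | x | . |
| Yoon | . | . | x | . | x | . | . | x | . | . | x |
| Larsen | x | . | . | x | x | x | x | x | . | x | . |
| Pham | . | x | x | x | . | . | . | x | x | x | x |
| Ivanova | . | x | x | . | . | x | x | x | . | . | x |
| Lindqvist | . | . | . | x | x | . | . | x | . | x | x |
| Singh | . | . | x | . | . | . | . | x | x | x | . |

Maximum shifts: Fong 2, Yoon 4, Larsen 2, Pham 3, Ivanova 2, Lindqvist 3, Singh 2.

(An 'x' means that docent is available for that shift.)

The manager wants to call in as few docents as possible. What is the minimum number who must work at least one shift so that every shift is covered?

13 slots to fill and no one can take more than 4, so at least ⌈13/4⌉ = 4 docents are needed.
Any 4 docents together have capacity at most 4+3+3+2 = 12 < 13 slots, so 4 can never suffice.
Fong, Yoon, Larsen, Pham, and Ivanova alone can cover everything: Tue evening→Fong, Wed morning→Pham, Wed afternoon→Yoon, Wed evening→Larsen, Thu morning→Yoon, Thu afternoon→Larsen, Thu evening→Fong+Ivanova, Fri morning→Yoon+Ivanova, Fri afternoon→Pham, Fri evening→Pham, Sat morning→Yoon.

5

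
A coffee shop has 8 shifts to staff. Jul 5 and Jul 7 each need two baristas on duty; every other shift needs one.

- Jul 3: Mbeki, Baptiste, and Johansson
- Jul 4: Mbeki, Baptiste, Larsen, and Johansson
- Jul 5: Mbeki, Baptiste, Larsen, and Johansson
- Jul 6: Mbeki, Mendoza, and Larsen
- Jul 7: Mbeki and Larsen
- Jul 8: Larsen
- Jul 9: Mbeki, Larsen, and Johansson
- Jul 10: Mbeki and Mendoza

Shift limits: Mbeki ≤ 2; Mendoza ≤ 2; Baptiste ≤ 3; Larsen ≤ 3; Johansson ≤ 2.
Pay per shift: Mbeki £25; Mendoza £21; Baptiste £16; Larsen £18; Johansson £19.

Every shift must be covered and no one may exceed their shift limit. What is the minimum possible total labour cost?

£186

Jul 7 can only be covered by Mbeki and Larsen, so that assignment is forced.
Jul 8 can only be covered by Larsen, so that assignment is forced.
Picking the cheapest available barista for each shift independently would cost £184, but that ignores the shift limits.
An optimal schedule: Jul 3→Baptiste, Jul 4→Baptiste, Jul 5→Baptiste+Johansson, Jul 6→Larsen, Jul 7→Larsen+Mbeki, Jul 8→Larsen, Jul 9→Johansson, Jul 10→Mendoza.
Total: 16 + 16 + 16 + 19 + 18 + 18 + 25 + 18 + 19 + 21 = £186.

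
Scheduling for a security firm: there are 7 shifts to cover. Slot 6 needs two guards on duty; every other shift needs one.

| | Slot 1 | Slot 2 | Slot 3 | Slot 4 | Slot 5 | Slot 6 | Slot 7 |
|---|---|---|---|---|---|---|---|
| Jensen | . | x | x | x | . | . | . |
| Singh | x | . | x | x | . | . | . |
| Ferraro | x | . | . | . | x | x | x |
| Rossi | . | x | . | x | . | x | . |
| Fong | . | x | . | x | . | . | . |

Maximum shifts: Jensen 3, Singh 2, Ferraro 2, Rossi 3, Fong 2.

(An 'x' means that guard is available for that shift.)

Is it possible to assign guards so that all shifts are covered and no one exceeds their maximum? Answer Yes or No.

Total capacity is 12 and 8 slots are needed, so capacity alone doesn't rule it out.
Shifts {Slot 5, Slot 6, Slot 7} need 4 worker-slots in total, but the guards available for any of those shifts (Ferraro and Rossi) can supply at most 3 among them. So no valid schedule exists.

No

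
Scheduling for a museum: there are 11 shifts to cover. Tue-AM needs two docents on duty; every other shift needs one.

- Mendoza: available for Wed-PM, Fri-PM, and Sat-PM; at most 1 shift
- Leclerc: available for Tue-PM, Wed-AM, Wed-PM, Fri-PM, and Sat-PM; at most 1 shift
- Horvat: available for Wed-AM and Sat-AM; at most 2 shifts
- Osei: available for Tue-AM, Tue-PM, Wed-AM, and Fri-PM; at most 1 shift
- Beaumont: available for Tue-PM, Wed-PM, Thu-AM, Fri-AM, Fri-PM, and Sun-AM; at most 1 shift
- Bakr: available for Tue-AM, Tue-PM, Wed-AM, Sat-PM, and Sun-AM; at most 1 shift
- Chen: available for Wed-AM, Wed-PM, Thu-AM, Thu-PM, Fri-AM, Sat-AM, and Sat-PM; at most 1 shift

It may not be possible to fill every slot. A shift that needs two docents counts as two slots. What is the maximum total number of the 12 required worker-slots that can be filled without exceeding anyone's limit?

8

Total capacity across all docents is 1+1+2+1+1+1+1 = 8, and 12 slots are needed, so at most 8 can be filled.
An assignment achieving 8: Tue-AM→Osei+Bakr, Tue-PM→Leclerc, Wed-AM→Horvat, Wed-PM→Mendoza, Thu-AM→Beaumont, Thu-PM→Chen, Sat-AM→Horvat.
Loads: Mendoza 1/1, Leclerc 1/1, Horvat 2/2, Osei 1/1, Beaumont 1/1, Bakr 1/1, Chen 1/1.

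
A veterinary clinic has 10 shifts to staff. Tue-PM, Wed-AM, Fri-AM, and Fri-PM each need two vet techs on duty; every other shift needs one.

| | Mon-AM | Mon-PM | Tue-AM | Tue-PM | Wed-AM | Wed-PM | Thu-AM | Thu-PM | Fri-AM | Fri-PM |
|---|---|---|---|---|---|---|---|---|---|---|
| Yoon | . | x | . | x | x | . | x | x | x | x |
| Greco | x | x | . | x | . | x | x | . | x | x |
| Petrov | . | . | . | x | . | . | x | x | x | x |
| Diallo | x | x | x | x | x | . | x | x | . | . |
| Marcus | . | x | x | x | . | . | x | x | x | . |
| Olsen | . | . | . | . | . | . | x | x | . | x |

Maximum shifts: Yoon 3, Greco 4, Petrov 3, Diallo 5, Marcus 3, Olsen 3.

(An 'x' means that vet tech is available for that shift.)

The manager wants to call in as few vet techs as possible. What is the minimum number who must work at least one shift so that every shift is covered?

4

14 slots to fill and no one can take more than 5, so at least ⌈14/5⌉ = 3 vet techs are needed.
Any 3 vet techs together have capacity at most 5+4+3 = 12 < 14 slots, so 3 can never suffice.
Yoon, Greco, Petrov, and Diallo alone can cover everything: Mon-AM→Greco, Mon-PM→Yoon, Tue-AM→Diallo, Tue-PM→Petrov+Diallo, Wed-AM→Yoon+Diallo, Wed-PM→Greco, Thu-AM→Diallo, Thu-PM→Yoon, Fri-AM→Greco+Petrov, Fri-PM→Greco+Petrov.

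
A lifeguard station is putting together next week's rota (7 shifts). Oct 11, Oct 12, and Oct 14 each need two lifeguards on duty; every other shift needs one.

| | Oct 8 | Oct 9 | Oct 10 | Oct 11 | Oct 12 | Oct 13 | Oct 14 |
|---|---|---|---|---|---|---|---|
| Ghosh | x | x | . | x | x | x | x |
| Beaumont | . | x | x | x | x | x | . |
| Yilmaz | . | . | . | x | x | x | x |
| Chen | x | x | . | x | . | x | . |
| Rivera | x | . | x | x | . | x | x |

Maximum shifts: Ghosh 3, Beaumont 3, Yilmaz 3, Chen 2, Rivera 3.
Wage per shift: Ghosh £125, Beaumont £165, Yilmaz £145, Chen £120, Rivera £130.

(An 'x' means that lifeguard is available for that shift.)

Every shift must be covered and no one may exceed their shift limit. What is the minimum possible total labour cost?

£1295

Picking the cheapest available lifeguard for each shift independently would cost £1260, but that ignores the shift limits.
An optimal schedule: Oct 8→Chen, Oct 9→Chen, Oct 10→Rivera, Oct 11→Rivera+Yilmaz, Oct 12→Ghosh+Yilmaz, Oct 13→Ghosh, Oct 14→Ghosh+Rivera.
Total: 120 + 120 + 130 + 130 + 145 + 125 + 145 + 125 + 125 + 130 = £1295.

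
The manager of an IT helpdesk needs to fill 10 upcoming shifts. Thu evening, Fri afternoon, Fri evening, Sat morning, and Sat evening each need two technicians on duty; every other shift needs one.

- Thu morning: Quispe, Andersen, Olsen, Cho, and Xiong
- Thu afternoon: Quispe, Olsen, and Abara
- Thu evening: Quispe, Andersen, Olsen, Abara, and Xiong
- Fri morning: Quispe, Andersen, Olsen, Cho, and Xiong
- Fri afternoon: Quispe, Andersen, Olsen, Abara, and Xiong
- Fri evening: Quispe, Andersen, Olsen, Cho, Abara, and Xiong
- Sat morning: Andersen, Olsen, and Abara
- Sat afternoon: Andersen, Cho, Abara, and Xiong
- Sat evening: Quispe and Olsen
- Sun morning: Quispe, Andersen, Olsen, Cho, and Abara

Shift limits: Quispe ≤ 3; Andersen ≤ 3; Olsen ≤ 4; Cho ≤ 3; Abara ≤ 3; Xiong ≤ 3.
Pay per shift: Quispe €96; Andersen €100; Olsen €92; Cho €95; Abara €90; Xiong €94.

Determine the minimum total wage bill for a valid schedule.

€1397

Sat evening can only be covered by Quispe and Olsen, so that assignment is forced.
Picking the cheapest available technician for each shift independently would cost €1370, but that ignores the shift limits.
An optimal schedule: Thu morning→Olsen, Thu afternoon→Abara, Thu evening→Olsen+Xiong, Fri morning→Cho, Fri afternoon→Xiong+Quispe, Fri evening→Xiong+Cho, Sat morning→Abara+Olsen, Sat afternoon→Abara, Sat evening→Olsen+Quispe, Sun morning→Cho.
Total: 92 + 90 + 92 + 94 + 95 + 94 + 96 + 94 + 95 + 90 + 92 + 90 + 92 + 96 + 95 = €1397.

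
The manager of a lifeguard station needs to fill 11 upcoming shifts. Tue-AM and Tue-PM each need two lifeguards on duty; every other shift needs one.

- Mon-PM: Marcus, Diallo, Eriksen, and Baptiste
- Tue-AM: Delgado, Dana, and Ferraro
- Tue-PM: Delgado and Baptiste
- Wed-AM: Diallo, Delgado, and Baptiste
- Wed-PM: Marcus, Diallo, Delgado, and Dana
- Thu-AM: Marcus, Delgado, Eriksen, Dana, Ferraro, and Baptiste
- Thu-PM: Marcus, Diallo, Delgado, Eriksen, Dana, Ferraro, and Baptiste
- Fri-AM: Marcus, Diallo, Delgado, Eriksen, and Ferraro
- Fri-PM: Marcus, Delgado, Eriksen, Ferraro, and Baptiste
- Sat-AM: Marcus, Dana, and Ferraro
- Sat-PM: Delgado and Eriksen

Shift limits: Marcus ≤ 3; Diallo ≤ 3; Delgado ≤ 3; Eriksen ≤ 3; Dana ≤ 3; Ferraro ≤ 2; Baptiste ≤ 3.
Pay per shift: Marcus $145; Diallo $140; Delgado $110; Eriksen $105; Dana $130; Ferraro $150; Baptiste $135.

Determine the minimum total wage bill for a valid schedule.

$1580

Tue-PM can only be covered by Delgado and Baptiste, so that assignment is forced.
Picking the cheapest available lifeguard for each shift independently would cost $1465, but that ignores the shift limits.
An optimal schedule: Mon-PM→Eriksen, Tue-AM→Delgado+Dana, Tue-PM→Delgado+Baptiste, Wed-AM→Delgado, Wed-PM→Dana, Thu-AM→Baptiste, Thu-PM→Diallo, Fri-AM→Eriksen, Fri-PM→Baptiste, Sat-AM→Dana, Sat-PM→Eriksen.
Total: 105 + 110 + 130 + 110 + 135 + 110 + 130 + 135 + 140 + 105 + 135 + 130 + 105 = $1580.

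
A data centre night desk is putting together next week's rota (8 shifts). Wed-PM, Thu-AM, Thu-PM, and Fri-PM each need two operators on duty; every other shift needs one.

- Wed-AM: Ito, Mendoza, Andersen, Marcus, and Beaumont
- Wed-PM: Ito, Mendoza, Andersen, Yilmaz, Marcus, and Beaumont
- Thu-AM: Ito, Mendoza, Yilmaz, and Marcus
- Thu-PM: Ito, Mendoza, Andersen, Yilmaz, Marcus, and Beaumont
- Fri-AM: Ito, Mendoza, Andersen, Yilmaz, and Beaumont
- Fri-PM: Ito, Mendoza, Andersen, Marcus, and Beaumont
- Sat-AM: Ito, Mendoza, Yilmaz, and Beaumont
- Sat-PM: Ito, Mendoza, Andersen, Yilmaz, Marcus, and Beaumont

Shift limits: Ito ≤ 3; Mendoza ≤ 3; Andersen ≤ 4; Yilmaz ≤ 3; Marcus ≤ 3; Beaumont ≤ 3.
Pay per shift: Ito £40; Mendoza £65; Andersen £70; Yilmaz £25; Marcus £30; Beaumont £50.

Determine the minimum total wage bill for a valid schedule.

Picking the cheapest available operator for each shift independently would cost £340, but that ignores the shift limits.
An optimal schedule: Wed-AM→Marcus, Wed-PM→Ito+Beaumont, Thu-AM→Yilmaz+Marcus, Thu-PM→Ito+Beaumont, Fri-AM→Yilmaz, Fri-PM→Ito+Beaumont, Sat-AM→Yilmaz, Sat-PM→Marcus.
Total: 30 + 40 + 50 + 25 + 30 + 40 + 50 + 25 + 40 + 50 + 25 + 30 = £435.

£435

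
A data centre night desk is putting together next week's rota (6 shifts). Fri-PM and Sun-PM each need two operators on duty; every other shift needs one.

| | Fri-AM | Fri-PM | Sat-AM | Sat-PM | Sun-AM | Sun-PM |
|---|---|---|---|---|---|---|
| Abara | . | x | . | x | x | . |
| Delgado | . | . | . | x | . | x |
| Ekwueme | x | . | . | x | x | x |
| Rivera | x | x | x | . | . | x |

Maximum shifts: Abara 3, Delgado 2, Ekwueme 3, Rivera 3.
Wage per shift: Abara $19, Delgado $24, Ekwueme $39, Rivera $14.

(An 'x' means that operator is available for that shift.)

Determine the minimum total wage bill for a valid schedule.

$162

Fri-PM can only be covered by Abara and Rivera, so that assignment is forced.
Sat-AM can only be covered by Rivera, so that assignment is forced.
Picking the cheapest available operator for each shift independently would cost $137, but that ignores the shift limits.
An optimal schedule: Fri-AM→Rivera, Fri-PM→Rivera+Abara, Sat-AM→Rivera, Sat-PM→Abara, Sun-AM→Abara, Sun-PM→Delgado+Ekwueme.
Total: 14 + 14 + 19 + 14 + 19 + 19 + 24 + 39 = $162.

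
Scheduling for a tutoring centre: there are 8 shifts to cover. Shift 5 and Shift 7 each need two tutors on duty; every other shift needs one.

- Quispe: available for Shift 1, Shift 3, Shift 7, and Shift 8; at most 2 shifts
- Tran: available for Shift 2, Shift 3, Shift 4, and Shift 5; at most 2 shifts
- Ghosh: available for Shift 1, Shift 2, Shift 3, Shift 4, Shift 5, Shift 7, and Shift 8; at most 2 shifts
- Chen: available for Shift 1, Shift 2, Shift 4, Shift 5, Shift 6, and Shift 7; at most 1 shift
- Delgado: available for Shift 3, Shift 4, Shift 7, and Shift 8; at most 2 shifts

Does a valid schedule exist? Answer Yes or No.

No

Total capacity is 2+2+2+1+2 = 9 but 10 worker-slots are needed — infeasible.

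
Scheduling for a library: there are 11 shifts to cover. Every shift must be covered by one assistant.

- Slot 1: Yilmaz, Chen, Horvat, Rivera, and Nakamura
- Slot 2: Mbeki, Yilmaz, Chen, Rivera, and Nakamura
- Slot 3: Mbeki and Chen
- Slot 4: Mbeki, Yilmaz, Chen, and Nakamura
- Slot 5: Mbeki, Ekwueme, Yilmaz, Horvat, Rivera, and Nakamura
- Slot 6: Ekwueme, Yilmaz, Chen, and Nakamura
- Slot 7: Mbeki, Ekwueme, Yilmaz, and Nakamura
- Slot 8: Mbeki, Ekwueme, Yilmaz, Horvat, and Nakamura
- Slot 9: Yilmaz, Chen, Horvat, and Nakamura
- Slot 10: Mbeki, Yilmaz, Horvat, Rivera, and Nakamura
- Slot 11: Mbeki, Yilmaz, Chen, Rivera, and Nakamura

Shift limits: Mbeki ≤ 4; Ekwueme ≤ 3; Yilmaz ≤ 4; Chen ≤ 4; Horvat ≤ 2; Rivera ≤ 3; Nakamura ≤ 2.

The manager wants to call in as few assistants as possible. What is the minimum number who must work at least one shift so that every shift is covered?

11 slots to fill and no one can take more than 4, so at least ⌈11/4⌉ = 3 assistants are needed.
Mbeki, Ekwueme, and Yilmaz alone can cover everything: Slot 1→Yilmaz, Slot 2→Mbeki, Slot 3→Mbeki, Slot 4→Mbeki, Slot 5→Ekwueme, Slot 6→Ekwueme, Slot 7→Ekwueme, Slot 8→Yilmaz, Slot 9→Yilmaz, Slot 10→Mbeki, Slot 11→Yilmaz.

3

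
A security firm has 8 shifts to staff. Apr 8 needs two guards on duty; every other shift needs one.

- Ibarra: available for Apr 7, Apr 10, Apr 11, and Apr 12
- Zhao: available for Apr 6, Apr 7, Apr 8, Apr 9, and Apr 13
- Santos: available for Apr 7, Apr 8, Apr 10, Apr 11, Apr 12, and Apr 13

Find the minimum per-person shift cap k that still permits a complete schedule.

With 3 guards and 9 worker-slots to fill, someone must work at least ⌈9/3⌉ = 3 shifts, so k ≥ 3.
k = 3 works: Apr 6→Zhao, Apr 7→Santos, Apr 8→Zhao+Santos, Apr 9→Zhao, Apr 10→Ibarra, Apr 11→Ibarra, Apr 12→Ibarra, Apr 13→Santos.
Loads: Ibarra 3, Zhao 3, Santos 3 — all ≤ 3.

3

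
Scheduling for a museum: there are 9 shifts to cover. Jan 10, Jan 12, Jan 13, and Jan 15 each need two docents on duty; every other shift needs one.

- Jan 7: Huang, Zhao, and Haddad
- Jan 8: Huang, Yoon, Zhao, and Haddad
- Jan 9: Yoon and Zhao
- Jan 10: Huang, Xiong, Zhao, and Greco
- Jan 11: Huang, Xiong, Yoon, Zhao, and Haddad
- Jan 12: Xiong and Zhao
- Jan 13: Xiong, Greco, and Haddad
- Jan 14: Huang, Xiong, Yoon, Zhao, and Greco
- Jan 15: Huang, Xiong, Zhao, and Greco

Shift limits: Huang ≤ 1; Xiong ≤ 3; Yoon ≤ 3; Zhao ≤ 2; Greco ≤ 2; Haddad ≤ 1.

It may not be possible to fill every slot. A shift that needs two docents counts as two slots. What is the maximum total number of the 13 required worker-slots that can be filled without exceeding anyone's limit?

12

Total capacity across all docents is 1+3+3+2+2+1 = 12, and 13 slots are needed, so at most 12 can be filled.
An assignment achieving 12: Jan 7→Huang, Jan 8→Yoon, Jan 9→Yoon, Jan 10→Xiong+Zhao, Jan 11→Haddad, Jan 12→Xiong+Zhao, Jan 13→Xiong+Greco, Jan 14→Yoon, Jan 15→Greco.
Loads: Huang 1/1, Xiong 3/3, Yoon 3/3, Zhao 2/2, Greco 2/2, Haddad 1/1.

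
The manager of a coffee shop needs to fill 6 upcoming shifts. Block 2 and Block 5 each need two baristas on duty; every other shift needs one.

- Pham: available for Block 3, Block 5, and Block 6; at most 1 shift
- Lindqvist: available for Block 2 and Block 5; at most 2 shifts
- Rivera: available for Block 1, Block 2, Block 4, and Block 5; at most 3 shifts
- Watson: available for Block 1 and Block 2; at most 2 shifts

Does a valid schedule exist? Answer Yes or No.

No

Total capacity is 8 and 8 slots are needed, so capacity alone doesn't rule it out.
Shifts {Block 3, Block 6} need 2 worker-slots in total, but the baristas available for any of those shifts (Pham) can supply at most 1 among them. So no valid schedule exists.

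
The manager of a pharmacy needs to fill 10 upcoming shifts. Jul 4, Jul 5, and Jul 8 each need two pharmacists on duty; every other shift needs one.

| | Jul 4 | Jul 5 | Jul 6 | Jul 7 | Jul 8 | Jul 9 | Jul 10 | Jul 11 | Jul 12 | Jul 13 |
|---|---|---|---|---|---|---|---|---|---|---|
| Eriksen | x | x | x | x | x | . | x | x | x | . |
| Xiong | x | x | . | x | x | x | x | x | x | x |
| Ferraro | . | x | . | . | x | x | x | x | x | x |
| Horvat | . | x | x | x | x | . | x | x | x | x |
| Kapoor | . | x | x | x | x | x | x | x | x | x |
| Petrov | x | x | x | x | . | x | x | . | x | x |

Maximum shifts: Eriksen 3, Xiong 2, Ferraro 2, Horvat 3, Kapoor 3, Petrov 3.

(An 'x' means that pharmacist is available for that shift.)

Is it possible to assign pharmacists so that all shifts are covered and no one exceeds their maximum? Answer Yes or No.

One valid schedule: Jul 4→Eriksen+Xiong, Jul 5→Kapoor+Petrov, Jul 6→Eriksen, Jul 7→Eriksen, Jul 8→Horvat+Kapoor, Jul 9→Xiong, Jul 10→Horvat, Jul 11→Ferraro, Jul 12→Horvat, Jul 13→Ferraro.
Loads: Eriksen 3/3, Xiong 2/2, Ferraro 2/2, Horvat 3/3, Kapoor 2/3, Petrov 1/3 — all within limits.

Yes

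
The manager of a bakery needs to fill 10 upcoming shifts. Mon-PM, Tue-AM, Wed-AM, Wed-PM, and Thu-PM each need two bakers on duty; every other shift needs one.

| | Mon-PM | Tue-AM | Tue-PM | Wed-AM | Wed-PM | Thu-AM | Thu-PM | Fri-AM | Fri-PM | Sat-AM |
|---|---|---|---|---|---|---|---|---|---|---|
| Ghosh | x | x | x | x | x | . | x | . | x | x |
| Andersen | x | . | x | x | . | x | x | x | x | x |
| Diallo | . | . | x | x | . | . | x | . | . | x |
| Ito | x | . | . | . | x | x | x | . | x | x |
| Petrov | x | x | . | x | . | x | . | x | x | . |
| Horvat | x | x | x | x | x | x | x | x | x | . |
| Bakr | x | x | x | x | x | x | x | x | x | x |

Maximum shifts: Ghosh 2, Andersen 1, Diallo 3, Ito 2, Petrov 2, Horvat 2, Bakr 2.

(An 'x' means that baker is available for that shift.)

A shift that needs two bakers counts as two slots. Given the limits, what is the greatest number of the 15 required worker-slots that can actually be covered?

14

Total capacity across all bakers is 2+1+3+2+2+2+2 = 14, and 15 slots are needed, so at most 14 can be filled.
An assignment achieving 14: Mon-PM→Petrov+Horvat, Tue-AM→Ghosh+Petrov, Tue-PM→Diallo, Wed-AM→Diallo+Horvat, Wed-PM→Ghosh+Ito, Thu-AM→Ito, Thu-PM→Bakr, Fri-AM→Andersen, Fri-PM→Bakr, Sat-AM→Diallo.
Loads: Ghosh 2/2, Andersen 1/1, Diallo 3/3, Ito 2/2, Petrov 2/2, Horvat 2/2, Bakr 2/2.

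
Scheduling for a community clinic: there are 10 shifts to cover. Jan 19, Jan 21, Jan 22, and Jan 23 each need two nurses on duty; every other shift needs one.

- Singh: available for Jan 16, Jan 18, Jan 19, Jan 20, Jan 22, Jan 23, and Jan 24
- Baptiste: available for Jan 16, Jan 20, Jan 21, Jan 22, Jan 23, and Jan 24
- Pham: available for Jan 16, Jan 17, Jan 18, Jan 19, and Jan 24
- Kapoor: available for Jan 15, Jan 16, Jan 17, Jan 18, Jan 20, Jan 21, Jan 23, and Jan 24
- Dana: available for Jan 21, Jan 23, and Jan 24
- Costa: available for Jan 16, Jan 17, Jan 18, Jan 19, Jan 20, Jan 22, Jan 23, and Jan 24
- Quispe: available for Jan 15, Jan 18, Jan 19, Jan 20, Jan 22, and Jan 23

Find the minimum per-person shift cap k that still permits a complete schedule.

2

With 7 nurses and 14 worker-slots to fill, someone must work at least ⌈14/7⌉ = 2 shifts, so k ≥ 2.
k = 2 works: Jan 15→Kapoor, Jan 16→Singh, Jan 17→Pham, Jan 18→Singh, Jan 19→Pham+Costa, Jan 20→Baptiste, Jan 21→Baptiste+Kapoor, Jan 22→Costa+Quispe, Jan 23→Dana+Quispe, Jan 24→Dana.
Loads: Singh 2, Baptiste 2, Pham 2, Kapoor 2, Dana 2, Costa 2, Quispe 2 — all ≤ 2.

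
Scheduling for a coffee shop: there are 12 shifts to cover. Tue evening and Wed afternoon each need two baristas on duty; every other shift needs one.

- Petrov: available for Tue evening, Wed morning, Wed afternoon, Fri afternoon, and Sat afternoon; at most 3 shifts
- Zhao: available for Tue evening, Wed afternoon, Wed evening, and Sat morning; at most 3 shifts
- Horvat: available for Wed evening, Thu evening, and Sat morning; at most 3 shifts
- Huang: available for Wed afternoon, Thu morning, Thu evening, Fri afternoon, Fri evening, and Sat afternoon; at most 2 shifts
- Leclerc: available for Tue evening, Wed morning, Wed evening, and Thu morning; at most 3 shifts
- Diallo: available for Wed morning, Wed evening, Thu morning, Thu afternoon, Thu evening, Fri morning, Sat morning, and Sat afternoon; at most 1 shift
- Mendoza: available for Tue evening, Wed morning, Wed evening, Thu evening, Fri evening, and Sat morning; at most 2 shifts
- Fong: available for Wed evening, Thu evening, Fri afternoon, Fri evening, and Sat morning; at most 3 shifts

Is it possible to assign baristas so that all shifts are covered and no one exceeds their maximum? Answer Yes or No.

No

Total capacity is 20 and 14 slots are needed, so capacity alone doesn't rule it out.
Shifts {Thu afternoon, Fri morning} need 2 worker-slots in total, but the baristas available for any of those shifts (Diallo) can supply at most 1 among them. So no valid schedule exists.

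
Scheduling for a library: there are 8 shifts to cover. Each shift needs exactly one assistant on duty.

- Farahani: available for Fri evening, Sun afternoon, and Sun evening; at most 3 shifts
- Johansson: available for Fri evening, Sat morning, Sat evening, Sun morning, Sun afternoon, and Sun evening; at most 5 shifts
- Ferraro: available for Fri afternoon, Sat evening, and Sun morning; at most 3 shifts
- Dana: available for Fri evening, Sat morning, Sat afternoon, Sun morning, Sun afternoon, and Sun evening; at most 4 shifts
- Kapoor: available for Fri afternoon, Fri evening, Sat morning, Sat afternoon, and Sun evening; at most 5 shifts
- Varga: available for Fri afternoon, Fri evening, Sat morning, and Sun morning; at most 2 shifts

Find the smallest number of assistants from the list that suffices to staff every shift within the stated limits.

2

8 slots to fill and no one can take more than 5, so at least ⌈8/5⌉ = 2 assistants are needed.
Johansson and Kapoor alone can cover everything: Fri afternoon→Kapoor, Fri evening→Johansson, Sat morning→Johansson, Sat afternoon→Kapoor, Sat evening→Johansson, Sun morning→Johansson, Sun afternoon→Johansson, Sun evening→Kapoor.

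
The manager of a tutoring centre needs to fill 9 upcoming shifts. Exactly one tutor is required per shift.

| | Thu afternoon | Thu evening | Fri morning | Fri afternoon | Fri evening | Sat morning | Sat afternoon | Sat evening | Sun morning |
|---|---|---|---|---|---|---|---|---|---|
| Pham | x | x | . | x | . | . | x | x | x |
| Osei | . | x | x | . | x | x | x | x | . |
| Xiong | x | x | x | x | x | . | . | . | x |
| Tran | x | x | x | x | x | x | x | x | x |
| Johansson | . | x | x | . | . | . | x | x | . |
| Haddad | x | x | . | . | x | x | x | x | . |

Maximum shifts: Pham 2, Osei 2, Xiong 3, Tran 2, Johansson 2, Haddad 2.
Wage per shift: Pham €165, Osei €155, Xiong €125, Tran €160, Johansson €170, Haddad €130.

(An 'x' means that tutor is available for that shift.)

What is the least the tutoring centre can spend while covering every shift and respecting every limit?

Picking the cheapest available tutor for each shift independently would cost €1140, but that ignores the shift limits.
An optimal schedule: Thu afternoon→Xiong, Thu evening→Tran, Fri morning→Osei, Fri afternoon→Xiong, Fri evening→Haddad, Sat morning→Haddad, Sat afternoon→Osei, Sat evening→Tran, Sun morning→Xiong.
Total: 125 + 160 + 155 + 125 + 130 + 130 + 155 + 160 + 125 = €1265.

€1265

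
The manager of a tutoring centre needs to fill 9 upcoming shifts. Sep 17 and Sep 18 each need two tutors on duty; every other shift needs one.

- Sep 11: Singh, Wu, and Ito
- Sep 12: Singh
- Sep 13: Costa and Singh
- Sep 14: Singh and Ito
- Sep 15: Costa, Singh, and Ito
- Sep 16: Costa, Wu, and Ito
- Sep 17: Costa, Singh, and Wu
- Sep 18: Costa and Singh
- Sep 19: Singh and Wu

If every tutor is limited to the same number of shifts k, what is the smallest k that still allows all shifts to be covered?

3

With 4 tutors and 11 worker-slots to fill, someone must work at least ⌈11/4⌉ = 3 shifts, so k ≥ 3.
k = 3 works: Sep 11→Wu, Sep 12→Singh, Sep 13→Costa, Sep 14→Singh, Sep 15→Ito, Sep 16→Ito, Sep 17→Costa+Wu, Sep 18→Costa+Singh, Sep 19→Wu.
Loads: Costa 3, Singh 3, Wu 3, Ito 2 — all ≤ 3.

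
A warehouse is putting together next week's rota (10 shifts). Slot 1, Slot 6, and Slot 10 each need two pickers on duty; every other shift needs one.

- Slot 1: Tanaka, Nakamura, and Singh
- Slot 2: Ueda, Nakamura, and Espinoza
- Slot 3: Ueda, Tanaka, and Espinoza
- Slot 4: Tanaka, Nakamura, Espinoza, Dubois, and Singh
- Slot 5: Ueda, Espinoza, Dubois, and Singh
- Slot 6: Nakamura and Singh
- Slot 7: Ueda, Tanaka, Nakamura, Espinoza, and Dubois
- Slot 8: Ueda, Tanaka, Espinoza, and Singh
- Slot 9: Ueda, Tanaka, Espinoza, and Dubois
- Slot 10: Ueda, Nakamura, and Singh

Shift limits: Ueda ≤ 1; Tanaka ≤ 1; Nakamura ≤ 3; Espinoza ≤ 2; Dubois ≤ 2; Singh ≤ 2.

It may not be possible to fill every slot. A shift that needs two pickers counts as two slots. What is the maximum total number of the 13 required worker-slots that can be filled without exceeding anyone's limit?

Total capacity across all pickers is 1+1+3+2+2+2 = 11, and 13 slots are needed, so at most 11 can be filled.
An assignment achieving 11: Slot 1→Tanaka+Nakamura, Slot 2→Ueda, Slot 3→Espinoza, Slot 4→Dubois, Slot 5→Espinoza, Slot 6→Nakamura+Singh, Slot 9→Dubois, Slot 10→Nakamura+Singh.
Loads: Ueda 1/1, Tanaka 1/1, Nakamura 3/3, Espinoza 2/2, Dubois 2/2, Singh 2/2.

11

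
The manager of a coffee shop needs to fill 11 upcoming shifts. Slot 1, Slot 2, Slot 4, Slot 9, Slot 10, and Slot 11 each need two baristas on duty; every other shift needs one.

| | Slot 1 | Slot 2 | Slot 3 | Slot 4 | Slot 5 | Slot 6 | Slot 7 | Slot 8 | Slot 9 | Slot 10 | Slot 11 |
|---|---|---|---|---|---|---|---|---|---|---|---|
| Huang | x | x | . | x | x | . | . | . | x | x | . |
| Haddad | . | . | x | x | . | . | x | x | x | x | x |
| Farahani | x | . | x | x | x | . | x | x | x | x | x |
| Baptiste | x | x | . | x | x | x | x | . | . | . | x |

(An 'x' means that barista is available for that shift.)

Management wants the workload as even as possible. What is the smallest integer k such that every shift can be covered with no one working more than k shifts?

5

With 4 baristas and 17 worker-slots to fill, someone must work at least ⌈17/4⌉ = 5 shifts, so k ≥ 5.
k = 5 works: Slot 1→Huang+Farahani, Slot 2→Huang+Baptiste, Slot 3→Haddad, Slot 4→Farahani+Baptiste, Slot 5→Huang, Slot 6→Baptiste, Slot 7→Haddad, Slot 8→Haddad, Slot 9→Huang+Haddad, Slot 10→Huang+Haddad, Slot 11→Farahani+Baptiste.
Loads: Huang 5, Haddad 5, Farahani 3, Baptiste 4 — all ≤ 5.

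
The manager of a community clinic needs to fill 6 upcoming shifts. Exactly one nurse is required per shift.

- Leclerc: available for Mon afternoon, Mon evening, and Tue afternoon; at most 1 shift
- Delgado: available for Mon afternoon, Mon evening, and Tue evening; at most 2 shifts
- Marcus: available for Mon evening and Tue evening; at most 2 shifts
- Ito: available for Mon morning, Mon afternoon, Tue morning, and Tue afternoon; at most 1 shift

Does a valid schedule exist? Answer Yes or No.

Total capacity is 6 and 6 slots are needed, so capacity alone doesn't rule it out.
Shifts {Mon morning, Tue morning} need 2 worker-slots in total, but the nurses available for any of those shifts (Ito) can supply at most 1 among them. So no valid schedule exists.

No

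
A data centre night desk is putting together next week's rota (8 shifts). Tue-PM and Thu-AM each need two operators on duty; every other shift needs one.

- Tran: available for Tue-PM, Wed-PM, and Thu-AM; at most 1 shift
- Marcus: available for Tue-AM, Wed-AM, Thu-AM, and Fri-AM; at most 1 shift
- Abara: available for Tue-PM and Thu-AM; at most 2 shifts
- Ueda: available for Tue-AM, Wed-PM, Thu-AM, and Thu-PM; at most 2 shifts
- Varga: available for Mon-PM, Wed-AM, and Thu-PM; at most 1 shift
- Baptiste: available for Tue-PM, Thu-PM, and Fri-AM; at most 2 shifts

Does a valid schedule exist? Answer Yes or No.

No

Total capacity is 1+1+2+2+1+2 = 9 but 10 worker-slots are needed — infeasible.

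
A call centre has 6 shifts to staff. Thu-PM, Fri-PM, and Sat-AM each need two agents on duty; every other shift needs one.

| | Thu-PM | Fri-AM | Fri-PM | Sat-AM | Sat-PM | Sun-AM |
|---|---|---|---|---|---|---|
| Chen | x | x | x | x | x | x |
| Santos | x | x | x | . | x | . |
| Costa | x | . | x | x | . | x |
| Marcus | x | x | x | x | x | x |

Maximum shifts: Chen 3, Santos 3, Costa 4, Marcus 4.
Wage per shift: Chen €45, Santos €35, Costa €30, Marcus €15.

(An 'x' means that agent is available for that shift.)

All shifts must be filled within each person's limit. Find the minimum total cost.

Picking the cheapest available agent for each shift independently would cost €180, but that ignores the shift limits.
An optimal schedule: Thu-PM→Marcus+Costa, Fri-AM→Marcus, Fri-PM→Costa+Santos, Sat-AM→Marcus+Costa, Sat-PM→Marcus, Sun-AM→Costa.
Total: 15 + 30 + 15 + 30 + 35 + 15 + 30 + 15 + 30 = €215.

€215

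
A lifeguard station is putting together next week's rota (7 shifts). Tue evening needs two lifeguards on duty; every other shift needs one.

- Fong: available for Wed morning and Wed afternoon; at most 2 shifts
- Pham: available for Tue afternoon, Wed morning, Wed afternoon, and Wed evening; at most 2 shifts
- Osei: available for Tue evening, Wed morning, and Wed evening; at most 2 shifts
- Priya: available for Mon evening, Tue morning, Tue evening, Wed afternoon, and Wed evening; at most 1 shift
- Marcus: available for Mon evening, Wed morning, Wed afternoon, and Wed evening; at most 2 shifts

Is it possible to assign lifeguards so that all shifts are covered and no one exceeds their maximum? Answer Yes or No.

No

Total capacity is 9 and 8 slots are needed, so capacity alone doesn't rule it out.
Shifts {Tue morning, Tue evening} need 3 worker-slots in total, but the lifeguards available for any of those shifts (Osei and Priya) can supply at most 2 among them. So no valid schedule exists.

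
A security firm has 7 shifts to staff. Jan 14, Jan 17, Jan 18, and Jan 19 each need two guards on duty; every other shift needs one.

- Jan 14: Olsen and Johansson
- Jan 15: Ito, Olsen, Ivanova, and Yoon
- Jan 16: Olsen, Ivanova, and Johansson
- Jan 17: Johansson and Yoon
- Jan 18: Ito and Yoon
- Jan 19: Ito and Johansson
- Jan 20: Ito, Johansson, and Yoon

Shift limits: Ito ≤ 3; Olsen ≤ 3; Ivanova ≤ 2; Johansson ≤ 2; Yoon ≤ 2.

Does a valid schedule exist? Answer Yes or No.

Total capacity is 12 and 11 slots are needed, so capacity alone doesn't rule it out.
Shifts {Jan 14, Jan 17, Jan 19} need 6 worker-slots in total, but the guards available for any of those shifts (Ito, Olsen, Johansson, and Yoon) can supply at most 5 among them. So no valid schedule exists.

No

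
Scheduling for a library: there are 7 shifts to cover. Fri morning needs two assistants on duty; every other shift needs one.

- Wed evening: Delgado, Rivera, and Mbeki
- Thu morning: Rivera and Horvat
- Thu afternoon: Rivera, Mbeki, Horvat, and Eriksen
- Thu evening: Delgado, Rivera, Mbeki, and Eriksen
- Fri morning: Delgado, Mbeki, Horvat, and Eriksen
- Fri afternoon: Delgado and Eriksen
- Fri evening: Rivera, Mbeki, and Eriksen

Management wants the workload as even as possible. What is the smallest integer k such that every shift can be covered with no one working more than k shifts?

With 5 assistants and 8 worker-slots to fill, someone must work at least ⌈8/5⌉ = 2 shifts, so k ≥ 2.
k = 2 works: Wed evening→Delgado, Thu morning→Rivera, Thu afternoon→Mbeki, Thu evening→Mbeki, Fri morning→Horvat+Eriksen, Fri afternoon→Delgado, Fri evening→Rivera.
Loads: Delgado 2, Rivera 2, Mbeki 2, Horvat 1, Eriksen 1 — all ≤ 2.

2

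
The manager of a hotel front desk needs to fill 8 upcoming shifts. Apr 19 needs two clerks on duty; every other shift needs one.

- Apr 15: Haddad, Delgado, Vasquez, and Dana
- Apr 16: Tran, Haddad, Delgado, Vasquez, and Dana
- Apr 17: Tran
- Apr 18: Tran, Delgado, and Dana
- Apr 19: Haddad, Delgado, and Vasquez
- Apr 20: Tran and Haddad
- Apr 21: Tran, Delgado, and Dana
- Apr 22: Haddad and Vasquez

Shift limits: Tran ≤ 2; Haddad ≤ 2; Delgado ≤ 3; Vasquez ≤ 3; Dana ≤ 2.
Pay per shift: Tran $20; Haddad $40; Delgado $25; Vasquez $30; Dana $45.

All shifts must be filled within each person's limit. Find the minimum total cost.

Apr 17 can only be covered by Tran, so that assignment is forced.
Picking the cheapest available clerk for each shift independently would cost $210, but that ignores the shift limits.
An optimal schedule: Apr 15→Vasquez, Apr 16→Haddad, Apr 17→Tran, Apr 18→Delgado, Apr 19→Delgado+Vasquez, Apr 20→Tran, Apr 21→Delgado, Apr 22→Vasquez.
Total: 30 + 40 + 20 + 25 + 25 + 30 + 20 + 25 + 30 = $245.

$245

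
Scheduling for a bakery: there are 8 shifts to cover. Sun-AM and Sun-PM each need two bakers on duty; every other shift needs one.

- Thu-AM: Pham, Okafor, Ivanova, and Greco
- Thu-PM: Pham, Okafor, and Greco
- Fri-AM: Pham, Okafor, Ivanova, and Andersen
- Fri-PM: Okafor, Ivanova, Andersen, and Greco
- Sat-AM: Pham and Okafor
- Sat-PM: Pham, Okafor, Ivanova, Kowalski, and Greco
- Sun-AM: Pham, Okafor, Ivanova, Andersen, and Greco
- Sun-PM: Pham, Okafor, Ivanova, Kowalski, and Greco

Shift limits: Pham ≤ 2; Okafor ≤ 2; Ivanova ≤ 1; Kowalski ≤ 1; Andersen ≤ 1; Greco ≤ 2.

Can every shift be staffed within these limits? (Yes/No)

No

Total capacity is 2+2+1+1+1+2 = 9 but 10 worker-slots are needed — infeasible.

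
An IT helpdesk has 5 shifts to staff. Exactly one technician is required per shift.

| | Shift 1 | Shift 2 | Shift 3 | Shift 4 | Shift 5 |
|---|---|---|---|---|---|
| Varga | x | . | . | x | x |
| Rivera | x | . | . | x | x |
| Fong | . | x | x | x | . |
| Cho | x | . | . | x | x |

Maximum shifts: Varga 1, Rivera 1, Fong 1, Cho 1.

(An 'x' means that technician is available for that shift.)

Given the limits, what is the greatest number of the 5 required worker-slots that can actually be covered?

4

Total capacity across all technicians is 1+1+1+1 = 4, and 5 slots are needed, so at most 4 can be filled.
An assignment achieving 4: Shift 1→Varga, Shift 2→Fong, Shift 4→Cho, Shift 5→Rivera.
Loads: Varga 1/1, Rivera 1/1, Fong 1/1, Cho 1/1.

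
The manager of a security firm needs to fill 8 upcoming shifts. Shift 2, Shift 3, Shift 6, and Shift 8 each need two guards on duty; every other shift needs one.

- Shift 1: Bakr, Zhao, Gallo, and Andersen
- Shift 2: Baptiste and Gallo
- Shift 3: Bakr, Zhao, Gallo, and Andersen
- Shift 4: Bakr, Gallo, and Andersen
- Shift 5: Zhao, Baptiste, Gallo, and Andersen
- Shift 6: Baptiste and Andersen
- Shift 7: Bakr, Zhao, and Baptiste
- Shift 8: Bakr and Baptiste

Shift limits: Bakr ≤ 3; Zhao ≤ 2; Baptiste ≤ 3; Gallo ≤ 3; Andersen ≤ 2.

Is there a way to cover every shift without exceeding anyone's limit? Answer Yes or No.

Shift 2 can only be covered by Baptiste and Gallo, so that assignment is forced.
Shift 6 can only be covered by Baptiste and Andersen, so that assignment is forced.
Shift 8 can only be covered by Bakr and Baptiste, so that assignment is forced.
One valid schedule: Shift 1→Zhao, Shift 2→Baptiste+Gallo, Shift 3→Gallo+Andersen, Shift 4→Bakr, Shift 5→Zhao, Shift 6→Baptiste+Andersen, Shift 7→Bakr, Shift 8→Bakr+Baptiste.
Loads: Bakr 3/3, Zhao 2/2, Baptiste 3/3, Gallo 2/3, Andersen 2/2 — all within limits.

Yes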